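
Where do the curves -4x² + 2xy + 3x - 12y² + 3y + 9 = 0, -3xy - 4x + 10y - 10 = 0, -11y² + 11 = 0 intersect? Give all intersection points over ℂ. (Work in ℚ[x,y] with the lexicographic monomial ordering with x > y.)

{(0, 1)}

Compute a lex Gröbner basis by Buchberger's algorithm.
f_1 = -4x² + 2xy + 3x - 12y² + 3y + 9, LT = x².
f_2 = -3xy - 4x + 10y - 10, LT = xy.
f_3 = -11y² + 11, LT = y².

S(f_1,f_2): lcm = x²y. S = -4/3x² - ½xy² + 31/12xy - 10/3x + 3y³ - ¾y² - 9/4y.
  leading term x²: subtract (⅓)·f_1 from -4/3x² - ½xy² + 31/12xy - 10/3x + 3y³ - ¾y² - 9/4y → -½xy² + 23/12xy - 13/3x + 3y³ + 13/4y² - 13/4y - 3
  leading term xy²: subtract (⅙y)·f_2 from -½xy² + 23/12xy - 13/3x + 3y³ + 13/4y² - 13/4y - 3 → 31/12xy - 13/3x + 3y³ + 19/12y² - 19/12y - 3
  leading term xy: subtract (-31/36)·f_2 from 31/12xy - 13/3x + 3y³ + 19/12y² - 19/12y - 3 → -70/9x + 3y³ + 19/12y² + 253/36y - 209/18
  leading term x: no divisor's leading term divides it; move -70/9x to the remainder.
  leading term y³: subtract (-3/11y)·f_3 from 3y³ + 19/12y² + 253/36y - 209/18 → 19/12y² + 361/36y - 209/18
  leading term y²: subtract (-19/132)·f_3 from 19/12y² + 361/36y - 209/18 → 361/36y - 361/36
  leading term y: no divisor's leading term divides it; move 361/36y to the remainder.
  leading term 1: no divisor's leading term divides it; move -361/36 to the remainder.
  remainder -70/9x + 361/36y - 361/36 ≠ 0; add h_4 = -70/9x + 361/36y - 361/36 to the basis.

S(f_2,f_3): lcm = xy². S = 4/3xy + x - 10/3y² + 10/3y.
  leading term xy: subtract (-4/9)·f_2 from 4/3xy + x - 10/3y² + 10/3y → -7/9x - 10/3y² + 70/9y - 40/9
  leading term x: subtract (1/10)·h_4 from -7/9x - 10/3y² + 70/9y - 40/9 → -10/3y² + 271/40y - 413/120
  leading term y²: subtract (10/33)·f_3 from -10/3y² + 271/40y - 413/120 → 271/40y - 271/40
  leading term y: no divisor's leading term divides it; move 271/40y to the remainder.
  leading term 1: no divisor's leading term divides it; move -271/40 to the remainder.
  remainder 271/40y - 271/40 ≠ 0; add h_5 = 271/40y - 271/40 to the basis.

The other S-polynomials (S(f_1,f_3), S(f_1,h_4), S(f_2,h_4), S(f_3,h_4), S(f_1,h_5), S(f_2,h_5), S(f_3,h_5), S(h_4,h_5)) all reduce to 0 modulo the current basis, so we have a Gröbner basis.
Inter-reduce: drop elements whose leading term is divisible by another's, tail-reduce, and make monic.
Reduced Gröbner basis: {x, y - 1}.

A lex Gröbner basis eliminates variables successively. Here y - 1 depends only on y, with roots {1}; lifting each root through the earlier basis elements recovers the full solutions.
  y = 1: the earlier basis element becomes x = 0, giving x = 0 — point (0, 1).
Substituting each solution back into the original system confirms all equations vanish.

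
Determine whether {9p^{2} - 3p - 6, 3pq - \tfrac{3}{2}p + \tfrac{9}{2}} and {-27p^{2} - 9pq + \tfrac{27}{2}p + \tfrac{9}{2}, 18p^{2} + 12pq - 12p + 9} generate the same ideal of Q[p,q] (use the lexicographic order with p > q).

For a fixed monomial order, each ideal has a unique reduced Gröbner basis; comparing bases decides equality.
Buchberger on the first generating set:
f_1 = 9p^{2} - 3p - 6, LT = p^{2}.
f_2 = 3pq - \tfrac{3}{2}p + \tfrac{9}{2}, LT = pq.

S(f_1,f_2): lcm = p^{2}q. S = \tfrac{1}{2}p^{2} - \tfrac{1}{3}pq - \tfrac{3}{2}p - \tfrac{2}{3}q.
  leading term p^{2}: subtract (\tfrac{1}{18})·f_1 from \tfrac{1}{2}p^{2} - \tfrac{1}{3}pq - \tfrac{3}{2}p - \tfrac{2}{3}q → -\tfrac{1}{3}pq - \tfrac{4}{3}p - \tfrac{2}{3}q + \tfrac{1}{3}
  leading term pq: subtract (-\tfrac{1}{9})·f_2 from -\tfrac{1}{3}pq - \tfrac{4}{3}p - \tfrac{2}{3}q + \tfrac{1}{3} → -\tfrac{3}{2}p - \tfrac{2}{3}q + \tfrac{5}{6}
  leading term p: no divisor's leading term divides it; move -\tfrac{3}{2}p to the remainder.
  leading term q: no divisor's leading term divides it; move -\tfrac{2}{3}q to the remainder.
  leading term 1: no divisor's leading term divides it; move \tfrac{5}{6} to the remainder.
  remainder -\tfrac{3}{2}p - \tfrac{2}{3}q + \tfrac{5}{6} ≠ 0; add g_3 = -\tfrac{3}{2}p - \tfrac{2}{3}q + \tfrac{5}{6} to the basis.

S(f_2,g_3): lcm = pq. S = -\tfrac{1}{2}p - \tfrac{4}{9}q^{2} + \tfrac{5}{9}q + \tfrac{3}{2}.
  leading term p: subtract (\tfrac{1}{3})·g_3 from -\tfrac{1}{2}p - \tfrac{4}{9}q^{2} + \tfrac{5}{9}q + \tfrac{3}{2} → -\tfrac{4}{9}q^{2} + \tfrac{7}{9}q + \tfrac{11}{9}
  leading term q^{2}: no divisor's leading term divides it; move -\tfrac{4}{9}q^{2} to the remainder.
  leading term q: no divisor's leading term divides it; move \tfrac{7}{9}q to the remainder.
  leading term 1: no divisor's leading term divides it; move \tfrac{11}{9} to the remainder.
  remainder -\tfrac{4}{9}q^{2} + \tfrac{7}{9}q + \tfrac{11}{9} ≠ 0; add g_4 = -\tfrac{4}{9}q^{2} + \tfrac{7}{9}q + \tfrac{11}{9} to the basis.

The other S-polynomials (S(f_1,g_3), S(f_1,g_4), S(f_2,g_4), S(g_3,g_4)) all reduce to 0 modulo the current basis, so we have a Gröbner basis.
Inter-reduce: drop elements whose leading term is divisible by another's, tail-reduce, and make monic.
Reduced Gröbner basis: {p + \tfrac{4}{9}q - \tfrac{5}{9}, q^{2} - \tfrac{7}{4}q - \tfrac{11}{4}}.

Buchberger on the second generating set:
h_1 = -27p^{2} - 9pq + \tfrac{27}{2}p + \tfrac{9}{2}, LT = p^{2}.
h_2 = 18p^{2} + 12pq - 12p + 9, LT = p^{2}.

S(h_1,h_2): lcm = p^{2}. S = -\tfrac{1}{3}pq + \tfrac{1}{6}p - \tfrac{2}{3}.
  leading term pq: no divisor's leading term divides it; move -\tfrac{1}{3}pq to the remainder.
  leading term p: no divisor's leading term divides it; move \tfrac{1}{6}p to the remainder.
  leading term 1: no divisor's leading term divides it; move -\tfrac{2}{3} to the remainder.
  remainder -\tfrac{1}{3}pq + \tfrac{1}{6}p - \tfrac{2}{3} ≠ 0; add k_3 = -\tfrac{1}{3}pq + \tfrac{1}{6}p - \tfrac{2}{3} to the basis.

S(h_1,k_3): lcm = p^{2}q. S = \tfrac{1}{2}p^{2} + \tfrac{1}{3}pq^{2} - \tfrac{1}{2}pq - 2p - \tfrac{1}{6}q.
  leading term p^{2}: subtract (-\tfrac{1}{54})·h_1 from \tfrac{1}{2}p^{2} + \tfrac{1}{3}pq^{2} - \tfrac{1}{2}pq - 2p - \tfrac{1}{6}q → \tfrac{1}{3}pq^{2} - \tfrac{2}{3}pq - \tfrac{7}{4}p - \tfrac{1}{6}q + \tfrac{1}{12}
  leading term pq^{2}: subtract (-q)·k_3 from \tfrac{1}{3}pq^{2} - \tfrac{2}{3}pq - \tfrac{7}{4}p - \tfrac{1}{6}q + \tfrac{1}{12} → -\tfrac{1}{2}pq - \tfrac{7}{4}p - \tfrac{5}{6}q + \tfrac{1}{12}
  leading term pq: subtract (\tfrac{3}{2})·k_3 from -\tfrac{1}{2}pq - \tfrac{7}{4}p - \tfrac{5}{6}q + \tfrac{1}{12} → -2p - \tfrac{5}{6}q + \tfrac{13}{12}
  leading term p: no divisor's leading term divides it; move -2p to the remainder.
  leading term q: no divisor's leading term divides it; move -\tfrac{5}{6}q to the remainder.
  leading term 1: no divisor's leading term divides it; move \tfrac{13}{12} to the remainder.
  remainder -2p - \tfrac{5}{6}q + \tfrac{13}{12} ≠ 0; add k_4 = -2p - \tfrac{5}{6}q + \tfrac{13}{12} to the basis.

S(k_3,k_4): lcm = pq. S = -\tfrac{1}{2}p - \tfrac{5}{12}q^{2} + \tfrac{13}{24}q + 2.
  leading term p: subtract (\tfrac{1}{4})·k_4 from -\tfrac{1}{2}p - \tfrac{5}{12}q^{2} + \tfrac{13}{24}q + 2 → -\tfrac{5}{12}q^{2} + \tfrac{3}{4}q + \tfrac{83}{48}
  leading term q^{2}: no divisor's leading term divides it; move -\tfrac{5}{12}q^{2} to the remainder.
  leading term q: no divisor's leading term divides it; move \tfrac{3}{4}q to the remainder.
  leading term 1: no divisor's leading term divides it; move \tfrac{83}{48} to the remainder.
  remainder -\tfrac{5}{12}q^{2} + \tfrac{3}{4}q + \tfrac{83}{48} ≠ 0; add k_5 = -\tfrac{5}{12}q^{2} + \tfrac{3}{4}q + \tfrac{83}{48} to the basis.

The other S-polynomials (S(h_2,k_3), S(h_1,k_4), S(h_2,k_4), S(h_1,k_5), S(h_2,k_5), S(k_3,k_5), S(k_4,k_5)) all reduce to 0 modulo the current basis, so we have a Gröbner basis.
Inter-reduce: drop elements whose leading term is divisible by another's, tail-reduce, and make monic.
Reduced Gröbner basis: {p + \tfrac{5}{12}q - \tfrac{13}{24}, q^{2} - \tfrac{9}{5}q - \tfrac{83}{20}}.

The bases are distinct; the ideals are different.
The same test decides containment: I ⊆ J iff every generator of I reduces to 0 modulo a Gröbner basis of J.

No, the ideals differ.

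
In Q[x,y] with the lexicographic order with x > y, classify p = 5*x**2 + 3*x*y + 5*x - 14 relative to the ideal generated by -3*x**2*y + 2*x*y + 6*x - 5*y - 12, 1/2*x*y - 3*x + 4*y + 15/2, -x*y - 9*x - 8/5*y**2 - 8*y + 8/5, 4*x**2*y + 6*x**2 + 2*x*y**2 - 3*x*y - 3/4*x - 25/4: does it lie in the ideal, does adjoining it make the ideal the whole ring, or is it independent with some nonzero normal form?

Adjoining 5*x**2 + 3*x*y + 5*x - 14 makes the ideal the whole ring: the system is inconsistent.

First compute the reduced Gröbner basis of I by Buchberger's algorithm.
f_1 = -3*x**2*y + 2*x*y + 6*x - 5*y - 12, LT = x**2*y.
f_2 = 1/2*x*y - 3*x + 4*y + 15/2, LT = x*y.
f_3 = -x*y - 9*x - 8/5*y**2 - 8*y + 8/5, LT = x*y.
f_4 = 4*x**2*y + 6*x**2 + 2*x*y**2 - 3*x*y - 3/4*x - 25/4, LT = x**2*y.

S(f_1,f_2): lcm = x**2*y. S = 6*x**2 - 26/3*x*y - 17*x + 5/3*y + 4.
  leading term x**2: no divisor's leading term divides it; move 6*x**2 to the remainder.
  leading term x*y: subtract (-52/3)·f_2 from -26/3*x*y - 17*x + 5/3*y + 4 → -69*x + 71*y + 134
  leading term x: no divisor's leading term divides it; move -69*x to the remainder.
  leading term y: no divisor's leading term divides it; move 71*y to the remainder.
  leading term 1: no divisor's leading term divides it; move 134 to the remainder.
  remainder 6*x**2 - 69*x + 71*y + 134 ≠ 0; add h_5 = 6*x**2 - 69*x + 71*y + 134 to the basis.

S(f_1,f_3): lcm = x**2*y. S = -9*x**2 - 8/5*x*y**2 - 26/3*x*y - 2/5*x + 5/3*y + 4.
  leading term x**2: subtract (-3/2)·h_5 from -9*x**2 - 8/5*x*y**2 - 26/3*x*y - 2/5*x + 5/3*y + 4 → -8/5*x*y**2 - 26/3*x*y - 1039/10*x + 649/6*y + 205
  leading term x*y**2: subtract (-16/5*y)·f_2 from -8/5*x*y**2 - 26/3*x*y - 1039/10*x + 649/6*y + 205 → -274/15*x*y - 1039/10*x + 64/5*y**2 + 793/6*y + 205
  leading term x*y: subtract (-548/15)·f_2 from -274/15*x*y - 1039/10*x + 64/5*y**2 + 793/6*y + 205 → -427/2*x + 64/5*y**2 + 2783/10*y + 479
  leading term x: no divisor's leading term divides it; move -427/2*x to the remainder.
  leading term y**2: no divisor's leading term divides it; move 64/5*y**2 to the remainder.
  leading term y: no divisor's leading term divides it; move 2783/10*y to the remainder.
  leading term 1: no divisor's leading term divides it; move 479 to the remainder.
  remainder -427/2*x + 64/5*y**2 + 2783/10*y + 479 ≠ 0; add h_6 = -427/2*x + 64/5*y**2 + 2783/10*y + 479 to the basis.

S(f_1,f_4): lcm = x**2*y. S = -3/2*x**2 - 1/2*x*y**2 + 1/12*x*y - 29/16*x + 5/3*y + 89/16.
  leading term x**2: subtract (-1/4)·h_5 from -3/2*x**2 - 1/2*x*y**2 + 1/12*x*y - 29/16*x + 5/3*y + 89/16 → -1/2*x*y**2 + 1/12*x*y - 305/16*x + 233/12*y + 625/16
  leading term x*y**2: subtract (-y)·f_2 from -1/2*x*y**2 + 1/12*x*y - 305/16*x + 233/12*y + 625/16 → -35/12*x*y - 305/16*x + 4*y**2 + 323/12*y + 625/16
  leading term x*y: subtract (-35/6)·f_2 from -35/12*x*y - 305/16*x + 4*y**2 + 323/12*y + 625/16 → -585/16*x + 4*y**2 + 201/4*y + 1325/16
  leading term x: subtract (585/3416)·h_6 from -585/16*x + 4*y**2 + 201/4*y + 1325/16 → 772/427*y**2 + 17697/6832*y + 5345/6832
  leading term y**2: no divisor's leading term divides it; move 772/427*y**2 to the remainder.
  leading term y: no divisor's leading term divides it; move 17697/6832*y to the remainder.
  leading term 1: no divisor's leading term divides it; move 5345/6832 to the remainder.
  remainder 772/427*y**2 + 17697/6832*y + 5345/6832 ≠ 0; add h_7 = 772/427*y**2 + 17697/6832*y + 5345/6832 to the basis.

S(f_2,f_3): lcm = x*y. S = -15*x - 8/5*y**2 + 83/5.
  leading term x: subtract (30/427)·h_6 from -15*x - 8/5*y**2 + 83/5 → -5336/2135*y**2 - 8349/427*y - 36409/2135
  leading term y**2: subtract (-1334/965)·h_7 from -5336/2135*y**2 - 8349/427*y - 36409/2135 → -123303/7720*y - 123303/7720
  leading term y: no divisor's leading term divides it; move -123303/7720*y to the remainder.
  leading term 1: no divisor's leading term divides it; move -123303/7720 to the remainder.
  remainder -123303/7720*y - 123303/7720 ≠ 0; add h_8 = -123303/7720*y - 123303/7720 to the basis.

The other S-polynomials (S(f_2,f_4), S(f_3,f_4), S(f_1,h_5), S(f_2,h_5), S(f_3,h_5), S(f_4,h_5), S(f_1,h_6), S(f_2,h_6), S(f_3,h_6), S(f_4,h_6), S(h_5,h_6), S(f_1,h_7), S(f_2,h_7), S(f_3,h_7), S(f_4,h_7), S(h_5,h_7), S(h_6,h_7), S(f_1,h_8), S(f_2,h_8), S(f_3,h_8), S(f_4,h_8), S(h_5,h_8), S(h_6,h_8), S(h_7,h_8)) all reduce to 0 modulo the current basis, so we have a Gröbner basis.
Inter-reduce: drop elements whose leading term is divisible by another's, tail-reduce, and make monic.
Reduced Gröbner basis: {x - 1, y + 1}.
Label its elements g_1 = x - 1, g_2 = y + 1.

Reduce p = 5*x**2 + 3*x*y + 5*x - 14 modulo G:
  leading term x**2: subtract (5*x)·g_1 from 5*x**2 + 3*x*y + 5*x - 14 → 3*x*y + 10*x - 14
  leading term x*y: subtract (3*y)·g_1 from 3*x*y + 10*x - 14 → 10*x + 3*y - 14
  leading term x: subtract (10)·g_1 from 10*x + 3*y - 14 → 3*y - 4
  leading term y: subtract (3)·g_2 from 3*y - 4 → -7
  leading term 1: no divisor's leading term divides it; move -7 to the remainder.
  normal form = -7.
The normal form is nonzero, so p ∉ I. Since p minus its normal form lies in I, I + (p) = I + (r) where r = -7; decide whether this ideal is the whole ring.
Here r = -7 is a nonzero constant, hence a unit: 1 ∈ I + (p), the Gröbner basis of I + (p) is {1}, and the enlarged system has no common solution — adjoining p is inconsistent.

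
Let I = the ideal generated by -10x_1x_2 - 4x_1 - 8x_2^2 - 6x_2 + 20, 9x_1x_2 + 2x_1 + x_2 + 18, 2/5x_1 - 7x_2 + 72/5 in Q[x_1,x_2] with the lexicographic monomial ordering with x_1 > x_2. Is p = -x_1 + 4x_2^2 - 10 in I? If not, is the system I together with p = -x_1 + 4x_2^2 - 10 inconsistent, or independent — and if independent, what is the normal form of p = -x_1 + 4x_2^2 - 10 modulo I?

First compute the reduced Gröbner basis of I by Buchberger's algorithm.
f_1 = -10x_1x_2 - 4x_1 - 8x_2^2 - 6x_2 + 20, LT = x_1x_2.
f_2 = 9x_1x_2 + 2x_1 + x_2 + 18, LT = x_1x_2.
f_3 = 2/5x_1 - 7x_2 + 72/5, LT = x_1.

S(f_1,f_2): lcm = x_1x_2. S = 8/45x_1 + 4/5x_2^2 + 22/45x_2 - 4.
  leading term x_1: subtract (4/9)·f_3 from 8/45x_1 + 4/5x_2^2 + 22/45x_2 - 4 → 4/5x_2^2 + 18/5x_2 - 52/5
  leading term x_2^2: no divisor's leading term divides it; move 4/5x_2^2 to the remainder.
  leading term x_2: no divisor's leading term divides it; move 18/5x_2 to the remainder.
  leading term 1: no divisor's leading term divides it; move -52/5 to the remainder.
  remainder 4/5x_2^2 + 18/5x_2 - 52/5 ≠ 0; add h_4 = 4/5x_2^2 + 18/5x_2 - 52/5 to the basis.

S(f_1,f_3): lcm = x_1x_2. S = 2/5x_1 + 183/10x_2^2 - 177/5x_2 - 2.
  leading term x_1: subtract (1)·f_3 from 2/5x_1 + 183/10x_2^2 - 177/5x_2 - 2 → 183/10x_2^2 - 142/5x_2 - 82/5
  leading term x_2^2: subtract (183/8)·h_4 from 183/10x_2^2 - 142/5x_2 - 82/5 → -443/4x_2 + 443/2
  leading term x_2: no divisor's leading term divides it; move -443/4x_2 to the remainder.
  leading term 1: no divisor's leading term divides it; move 443/2 to the remainder.
  remainder -443/4x_2 + 443/2 ≠ 0; add h_5 = -443/4x_2 + 443/2 to the basis.

The other S-polynomials (S(f_2,f_3), S(f_1,h_4), S(f_2,h_4), S(f_3,h_4), S(f_1,h_5), S(f_2,h_5), S(f_3,h_5), S(h_4,h_5)) all reduce to 0 modulo the current basis, so we have a Gröbner basis.
Inter-reduce: drop elements whose leading term is divisible by another's, tail-reduce, and make monic.
Reduced Gröbner basis: {x_1 + 1, x_2 - 2}.
Label its elements g_1 = x_1 + 1, g_2 = x_2 - 2.

Reduce p = -x_1 + 4x_2^2 - 10 modulo G:
  leading term x_1: subtract (-1)·g_1 from -x_1 + 4x_2^2 - 10 → 4x_2^2 - 9
  leading term x_2^2: subtract (4x_2)·g_2 from 4x_2^2 - 9 → 8x_2 - 9
  leading term x_2: subtract (8)·g_2 from 8x_2 - 9 → 7
  leading term 1: no divisor's leading term divides it; move 7 to the remainder.
  normal form = 7.
The normal form is nonzero, so p ∉ I. Since p minus its normal form lies in I, I + (p) = I + (r) where r = 7; decide whether this ideal is the whole ring.
Here r = 7 is a nonzero constant, hence a unit: 1 ∈ I + (p), the Gröbner basis of I + (p) is {1}, and the enlarged system has no common solution — adjoining p is inconsistent.

The remainder on division by a Gröbner basis is unique — it is the normal form.

Adjoining -x_1 + 4x_2^2 - 10 makes the ideal the whole ring: the system is inconsistent.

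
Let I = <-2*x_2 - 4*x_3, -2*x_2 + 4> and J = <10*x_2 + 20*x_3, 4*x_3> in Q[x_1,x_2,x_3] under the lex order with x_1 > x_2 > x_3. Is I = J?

No, the ideals differ.

Equality of ideals is decidable: compute both reduced Gröbner bases (unique for the ordering) and check whether they agree.
Buchberger on the first generating set:
f_1 = -2*x_2 - 4*x_3, LT = x_2.
f_2 = -2*x_2 + 4, LT = x_2.

S(f_1,f_2): lcm = x_2. S = 2*x_3 + 2.
  leading term x_3: no divisor's leading term divides it; move 2*x_3 to the remainder.
  leading term 1: no divisor's leading term divides it; move 2 to the remainder.
  remainder 2*x_3 + 2 ≠ 0; add g_3 = 2*x_3 + 2 to the basis.

The other S-polynomials (S(f_1,g_3), S(f_2,g_3)) all reduce to 0 modulo the current basis, so we have a Gröbner basis.
Inter-reduce: drop elements whose leading term is divisible by another's, tail-reduce, and make monic.
Reduced Gröbner basis: {x_2 - 2, x_3 + 1}.

Buchberger on the second generating set:
h_1 = 10*x_2 + 20*x_3, LT = x_2.
h_2 = 4*x_3, LT = x_3.

The S-polynomials (S(h_1,h_2)) all reduce to 0 modulo the current basis, so we have a Gröbner basis.
Inter-reduce: drop elements whose leading term is divisible by another's, tail-reduce, and make monic.
Reduced Gröbner basis: {x_2, x_3}.

The bases are distinct; the ideals are different.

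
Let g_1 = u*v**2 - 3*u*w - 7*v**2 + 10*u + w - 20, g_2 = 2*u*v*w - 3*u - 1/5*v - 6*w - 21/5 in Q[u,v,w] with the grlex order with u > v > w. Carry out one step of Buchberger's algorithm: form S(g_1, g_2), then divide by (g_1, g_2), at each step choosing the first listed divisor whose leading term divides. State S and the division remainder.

S(g_1, g_2) = -3*u*w**2 - 7*v**2*w + 3/2*u*v + 10*u*w + 1/10*v**2 + 3*v*w + w**2 + 21/10*v - 20*w; remainder on division = -3*u*w**2 - 7*v**2*w + 3/2*u*v + 10*u*w + 1/10*v**2 + 3*v*w + w**2 + 21/10*v - 20*w.

lcm(LM(g_1), LM(g_2)) = u*v**2*w.
S = (lcm/LT(g_1))·g_1 − (lcm/LT(g_2))·g_2 = -3*u*w**2 - 7*v**2*w + 3/2*u*v + 10*u*w + 1/10*v**2 + 3*v*w + w**2 + 21/10*v - 20*w.
Reduce S modulo (g_1, g_2) in that order:
  leading term u*w**2: no divisor's leading term divides it; move -3*u*w**2 to the remainder.
  leading term v**2*w: no divisor's leading term divides it; move -7*v**2*w to the remainder.
  leading term u*v: no divisor's leading term divides it; move 3/2*u*v to the remainder.
  leading term u*w: no divisor's leading term divides it; move 10*u*w to the remainder.
  leading term v**2: no divisor's leading term divides it; move 1/10*v**2 to the remainder.
  leading term v*w: no divisor's leading term divides it; move 3*v*w to the remainder.
  leading term w**2: no divisor's leading term divides it; move w**2 to the remainder.
  leading term v: no divisor's leading term divides it; move 21/10*v to the remainder.
  leading term w: no divisor's leading term divides it; move -20*w to the remainder.
The remainder -3*u*w**2 - 7*v**2*w + 3/2*u*v + 10*u*w + 1/10*v**2 + 3*v*w + w**2 + 21/10*v - 20*w is nonzero, so it would be added as the next basis element.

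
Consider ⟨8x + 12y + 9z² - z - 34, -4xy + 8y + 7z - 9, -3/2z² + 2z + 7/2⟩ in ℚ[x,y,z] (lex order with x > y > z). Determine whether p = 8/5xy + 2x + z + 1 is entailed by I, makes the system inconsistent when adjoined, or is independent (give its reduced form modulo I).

8/5xy + 2x + z + 1 is independent of I; its normal form modulo I is ⅕y + 21/20z + 13/20.

First compute the reduced Gröbner basis of I by Buchberger's algorithm.
f_1 = 8x + 12y + 9z² - z - 34, LT = x.
f_2 = -4xy + 8y + 7z - 9, LT = xy.
f_3 = -3/2z² + 2z + 7/2, LT = z².

S(f_1,f_2): lcm = xy. S = 3/2y² + 9/8yz² - ⅛yz - 9/4y + 7/4z - 9/4.
  leading term y²: no divisor's leading term divides it; move 3/2y² to the remainder.
  leading term yz²: subtract (-¾y)·f_3 from 9/8yz² - ⅛yz - 9/4y + 7/4z - 9/4 → 11/8yz + ⅜y + 7/4z - 9/4
  leading term yz: no divisor's leading term divides it; move 11/8yz to the remainder.
  leading term y: no divisor's leading term divides it; move ⅜y to the remainder.
  leading term z: no divisor's leading term divides it; move 7/4z to the remainder.
  leading term 1: no divisor's leading term divides it; move -9/4 to the remainder.
  remainder 3/2y² + 11/8yz + ⅜y + 7/4z - 9/4 ≠ 0; add h_4 = 3/2y² + 11/8yz + ⅜y + 7/4z - 9/4 to the basis.

S(f_1,f_3): leading monomials are coprime, so the S-polynomial reduces to 0 (Buchberger's first criterion).
S(f_2,f_3): leading monomials are coprime, so the S-polynomial reduces to 0 (Buchberger's first criterion).
S(f_1,h_4): leading monomials are coprime, so the S-polynomial reduces to 0 (Buchberger's first criterion).
S(f_2,h_4): lcm = xy². S = -11/12xyz - ¼xy - 7/6xz + 3/2x - 2y² - 7/4yz + 9/4y.
  leading term xyz: subtract (-11/96yz)·f_1 from -11/12xyz - ¼xy - 7/6xz + 3/2x - 2y² - 7/4yz + 9/4y → -¼xy - 7/6xz + 3/2x + 11/8y²z - 2y² + 33/32yz³ - 11/96yz² - 271/48yz + 9/4y
  leading term xy: subtract (-1/32y)·f_1 from -¼xy - 7/6xz + 3/2x + 11/8y²z - 2y² + 33/32yz³ - 11/96yz² - 271/48yz + 9/4y → -7/6xz + 3/2x + 11/8y²z - 13/8y² + 33/32yz³ + ⅙yz² - 545/96yz + 19/16y
  leading term xz: subtract (-7/48z)·f_1 from -7/6xz + 3/2x + 11/8y²z - 13/8y² + 33/32yz³ + ⅙yz² - 545/96yz + 19/16y → 3/2x + 11/8y²z - 13/8y² + 33/32yz³ + ⅙yz² - 377/96yz + 19/16y + 21/16z³ - 7/48z² - 119/24z
  leading term x: subtract (3/16)·f_1 from 3/2x + 11/8y²z - 13/8y² + 33/32yz³ + ⅙yz² - 377/96yz + 19/16y + 21/16z³ - 7/48z² - 119/24z → 11/8y²z - 13/8y² + 33/32yz³ + ⅙yz² - 377/96yz - 17/16y + 21/16z³ - 11/6z² - 229/48z + 51/8
  leading term y²z: subtract (11/12z)·h_4 from 11/8y²z - 13/8y² + 33/32yz³ + ⅙yz² - 377/96yz - 17/16y + 21/16z³ - 11/6z² - 229/48z + 51/8 → -13/8y² + 33/32yz³ - 35/32yz² - 205/48yz - 17/16y + 21/16z³ - 55/16z² - 65/24z + 51/8
  leading term y²: subtract (-13/12)·h_4 from -13/8y² + 33/32yz³ - 35/32yz² - 205/48yz - 17/16y + 21/16z³ - 55/16z² - 65/24z + 51/8 → 33/32yz³ - 35/32yz² - 89/32yz - 21/32y + 21/16z³ - 55/16z² - 13/16z + 63/16
  leading term yz³: subtract (-11/16yz)·f_3 from 33/32yz³ - 35/32yz² - 89/32yz - 21/32y + 21/16z³ - 55/16z² - 13/16z + 63/16 → 9/32yz² - ⅜yz - 21/32y + 21/16z³ - 55/16z² - 13/16z + 63/16
  leading term yz²: subtract (-3/16y)·f_3 from 9/32yz² - ⅜yz - 21/32y + 21/16z³ - 55/16z² - 13/16z + 63/16 → 21/16z³ - 55/16z² - 13/16z + 63/16
  leading term z³: subtract (-⅞z)·f_3 from 21/16z³ - 55/16z² - 13/16z + 63/16 → -27/16z² + 9/4z + 63/16
  leading term z²: subtract (9/8)·f_3 from -27/16z² + 9/4z + 63/16 → 0
  remainder 0.

S(f_3,h_4): leading monomials are coprime, so the S-polynomial reduces to 0 (Buchberger's first criterion).
Every S-polynomial of the final basis reduces to 0, so we have a Gröbner basis.
Inter-reduce: drop elements whose leading term is divisible by another's, tail-reduce, and make monic.
Reduced Gröbner basis: {x + 3/2y + 11/8z - 13/8, y² + 11/12yz + ¼y + 7/6z - 3/2, z² - 4/3z - 7/3}.
Label its elements g_1 = x + 3/2y + 11/8z - 13/8, g_2 = y² + 11/12yz + ¼y + 7/6z - 3/2, g_3 = z² - 4/3z - 7/3.

Reduce p = 8/5xy + 2x + z + 1 modulo G:
  leading term xy: subtract (8/5y)·g_1 from 8/5xy + 2x + z + 1 → 2x - 12/5y² - 11/5yz + 13/5y + z + 1
  leading term x: subtract (2)·g_1 from 2x - 12/5y² - 11/5yz + 13/5y + z + 1 → -12/5y² - 11/5yz - ⅖y - 7/4z + 17/4
  leading term y²: subtract (-12/5)·g_2 from -12/5y² - 11/5yz - ⅖y - 7/4z + 17/4 → ⅕y + 21/20z + 13/20
  leading term y: no divisor's leading term divides it; move ⅕y to the remainder.
  leading term z: no divisor's leading term divides it; move 21/20z to the remainder.
  leading term 1: no divisor's leading term divides it; move 13/20 to the remainder.
  normal form = ⅕y + 21/20z + 13/20.
The normal form is nonzero, so p ∉ I. Since p minus its normal form lies in I, I + (p) = I + (r) where r = ⅕y + 21/20z + 13/20; decide whether this ideal is the whole ring.
Run Buchberger on G together with r (pairs among the g_i already reduce to 0 since G is a Gröbner basis):
g_1 = x + 3/2y + 11/8z - 13/8, LT = x.
g_2 = y² + 11/12yz + ¼y + 7/6z - 3/2, LT = y².
g_3 = z² - 4/3z - 7/3, LT = z².
r = ⅕y + 21/20z + 13/20, LT = y.

S(g_1,g_2): leading monomials are coprime, so the S-polynomial reduces to 0 (Buchberger's first criterion).
S(g_1,g_3): leading monomials are coprime, so the S-polynomial reduces to 0 (Buchberger's first criterion).
S(g_1,r): leading monomials are coprime, so the S-polynomial reduces to 0 (Buchberger's first criterion).
S(g_2,g_3): leading monomials are coprime, so the S-polynomial reduces to 0 (Buchberger's first criterion).
S(g_2,r): lcm = y². S = -13/3yz - 3y + 7/6z - 3/2.
  leading term yz: subtract (-65/3z)·r from -13/3yz - 3y + 7/6z - 3/2 → -3y + 91/4z² + 61/4z - 3/2
  leading term y: subtract (-15)·r from -3y + 91/4z² + 61/4z - 3/2 → 91/4z² + 31z + 33/4
  leading term z²: subtract (91/4)·g_3 from 91/4z² + 31z + 33/4 → 184/3z + 184/3
  leading term z: no divisor's leading term divides it; move 184/3z to the remainder.
  leading term 1: no divisor's leading term divides it; move 184/3 to the remainder.
  remainder 184/3z + 184/3 ≠ 0; add m_5 = 184/3z + 184/3 to the basis.

S(g_3,r): leading monomials are coprime, so the S-polynomial reduces to 0 (Buchberger's first criterion).
S(g_1,m_5): leading monomials are coprime, so the S-polynomial reduces to 0 (Buchberger's first criterion).
S(g_2,m_5): leading monomials are coprime, so the S-polynomial reduces to 0 (Buchberger's first criterion).
S(g_3,m_5): lcm = z². S = -7/3z - 7/3.
  leading term z: subtract (-7/184)·m_5 from -7/3z - 7/3 → 0
  remainder 0.

S(r,m_5): leading monomials are coprime, so the S-polynomial reduces to 0 (Buchberger's first criterion).
Every S-polynomial of the final basis reduces to 0, so we have a Gröbner basis.
Inter-reduce: drop elements whose leading term is divisible by another's, tail-reduce, and make monic.
Reduced Gröbner basis: {x, y - 2, z + 1}.
The reduced Gröbner basis of I + (p) is {x, y - 2, z + 1} ≠ {1}, a proper ideal, so the enlarged system stays consistent: p is independent of I, with normal form ⅕y + 21/20z + 13/20.

The remainder on division by a Gröbner basis is unique — it is the normal form.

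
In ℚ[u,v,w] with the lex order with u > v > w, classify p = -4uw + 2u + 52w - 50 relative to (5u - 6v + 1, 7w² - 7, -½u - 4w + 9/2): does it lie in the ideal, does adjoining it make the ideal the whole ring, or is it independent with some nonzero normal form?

-4uw + 2u + 52w - 50 lies in I (it reduces to 0).

First compute the reduced Gröbner basis of I by Buchberger's algorithm.
f_1 = 5u - 6v + 1, LT = u.
f_2 = 7w² - 7, LT = w².
f_3 = -½u - 4w + 9/2, LT = u.

S(f_1,f_3): lcm = u. S = -6/5v - 8w + 46/5.
  leading term v: no divisor's leading term divides it; move -6/5v to the remainder.
  leading term w: no divisor's leading term divides it; move -8w to the remainder.
  leading term 1: no divisor's leading term divides it; move 46/5 to the remainder.
  remainder -6/5v - 8w + 46/5 ≠ 0; add h_4 = -6/5v - 8w + 46/5 to the basis.

The other S-polynomials (S(f_1,f_2), S(f_2,f_3), S(f_1,h_4), S(f_2,h_4), S(f_3,h_4)) all reduce to 0 modulo the current basis, so we have a Gröbner basis.
Inter-reduce: drop elements whose leading term is divisible by another's, tail-reduce, and make monic.
Reduced Gröbner basis: {u + 8w - 9, v + 20/3w - 23/3, w² - 1}.
Label its elements g_1 = u + 8w - 9, g_2 = v + 20/3w - 23/3, g_3 = w² - 1.

Reduce p = -4uw + 2u + 52w - 50 modulo G:
  leading term uw: subtract (-4w)·g_1 from -4uw + 2u + 52w - 50 → 2u + 32w² + 16w - 50
  leading term u: subtract (2)·g_1 from 2u + 32w² + 16w - 50 → 32w² - 32
  leading term w²: subtract (32)·g_3 from 32w² - 32 → 0
  normal form = 0.
Since the normal form is 0, p ∈ I.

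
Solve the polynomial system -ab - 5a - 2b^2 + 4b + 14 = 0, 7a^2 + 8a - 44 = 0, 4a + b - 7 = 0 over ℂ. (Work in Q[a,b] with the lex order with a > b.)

Compute a lex Gröbner basis by Buchberger's algorithm.
f_1 = -ab - 5a - 2b^2 + 4b + 14, LT = ab.
f_2 = 7a^2 + 8a - 44, LT = a^2.
f_3 = 4a + b - 7, LT = a.

S(f_1,f_2): lcm = a^2b. S = 5a^2 + 2ab^2 - 36/7ab - 14a + 44/7b.
  leading term a^2: subtract (5/7)·f_2 from 5a^2 + 2ab^2 - 36/7ab - 14a + 44/7b → 2ab^2 - 36/7ab - 138/7a + 44/7b + 220/7
  leading term ab^2: subtract (-2b)·f_1 from 2ab^2 - 36/7ab - 138/7a + 44/7b + 220/7 → -106/7ab - 138/7a - 4b^3 + 8b^2 + 240/7b + 220/7
  leading term ab: subtract (106/7)·f_1 from -106/7ab - 138/7a - 4b^3 + 8b^2 + 240/7b + 220/7 → 56a - 4b^3 + 268/7b^2 - 184/7b - 1264/7
  leading term a: subtract (14)·f_3 from 56a - 4b^3 + 268/7b^2 - 184/7b - 1264/7 → -4b^3 + 268/7b^2 - 282/7b - 578/7
  leading term b^3: no divisor's leading term divides it; move -4b^3 to the remainder.
  leading term b^2: no divisor's leading term divides it; move 268/7b^2 to the remainder.
  leading term b: no divisor's leading term divides it; move -282/7b to the remainder.
  leading term 1: no divisor's leading term divides it; move -578/7 to the remainder.
  remainder -4b^3 + 268/7b^2 - 282/7b - 578/7 ≠ 0; add h_4 = -4b^3 + 268/7b^2 - 282/7b - 578/7 to the basis.

S(f_1,f_3): lcm = ab. S = 5a + 7/4b^2 - 9/4b - 14.
  leading term a: subtract (5/4)·f_3 from 5a + 7/4b^2 - 9/4b - 14 → 7/4b^2 - 7/2b - 21/4
  leading term b^2: no divisor's leading term divides it; move 7/4b^2 to the remainder.
  leading term b: no divisor's leading term divides it; move -7/2b to the remainder.
  leading term 1: no divisor's leading term divides it; move -21/4 to the remainder.
  remainder 7/4b^2 - 7/2b - 21/4 ≠ 0; add h_5 = 7/4b^2 - 7/2b - 21/4 to the basis.

S(f_2,f_3): lcm = a^2. S = -1/4ab + 81/28a - 44/7.
  leading term ab: subtract (1/4)·f_1 from -1/4ab + 81/28a - 44/7 → 29/7a + 1/2b^2 - b - 137/14
  leading term a: subtract (29/28)·f_3 from 29/7a + 1/2b^2 - b - 137/14 → 1/2b^2 - 57/28b - 71/28
  leading term b^2: subtract (2/7)·h_5 from 1/2b^2 - 57/28b - 71/28 → -29/28b - 29/28
  leading term b: no divisor's leading term divides it; move -29/28b to the remainder.
  leading term 1: no divisor's leading term divides it; move -29/28 to the remainder.
  remainder -29/28b - 29/28 ≠ 0; add h_6 = -29/28b - 29/28 to the basis.

The other S-polynomials (S(f_1,h_4), S(f_2,h_4), S(f_3,h_4), S(f_1,h_5), S(f_2,h_5), S(f_3,h_5), S(h_4,h_5), S(f_1,h_6), S(f_2,h_6), S(f_3,h_6), S(h_4,h_6), S(h_5,h_6)) all reduce to 0 modulo the current basis, so we have a Gröbner basis.
Inter-reduce: drop elements whose leading term is divisible by another's, tail-reduce, and make monic.
Reduced Gröbner basis: {a - 2, b + 1}.

The lex basis is triangular: the last element involves only b. Solving b + 1 = 0 gives b ∈ {-1}; substituting each value into the earlier elements determines the remaining variables.
  b = -1: the earlier basis element becomes a - 2 = 0, giving a = 2 — point (2, -1).
Check: every point annihilates each of the original generators.

{(2, -1)}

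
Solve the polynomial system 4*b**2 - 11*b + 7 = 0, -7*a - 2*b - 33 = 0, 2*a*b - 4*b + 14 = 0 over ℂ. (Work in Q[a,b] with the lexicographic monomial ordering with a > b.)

{(-5, 1)}

Compute a lex Gröbner basis by Buchberger's algorithm.
f_1 = 4*b**2 - 11*b + 7, LT = b**2.
f_2 = -7*a - 2*b - 33, LT = a.
f_3 = 2*a*b - 4*b + 14, LT = a*b.

S(f_1,f_3): lcm = a*b**2. S = -11/4*a*b + 7/4*a + 2*b**2 - 7*b.
  leading term a*b: subtract (11/28*b)·f_2 from -11/4*a*b + 7/4*a + 2*b**2 - 7*b → 7/4*a + 39/14*b**2 + 167/28*b
  leading term a: subtract (-1/4)·f_2 from 7/4*a + 39/14*b**2 + 167/28*b → 39/14*b**2 + 153/28*b - 33/4
  leading term b**2: subtract (39/56)·f_1 from 39/14*b**2 + 153/28*b - 33/4 → 105/8*b - 105/8
  leading term b: no divisor's leading term divides it; move 105/8*b to the remainder.
  leading term 1: no divisor's leading term divides it; move -105/8 to the remainder.
  remainder 105/8*b - 105/8 ≠ 0; add h_4 = 105/8*b - 105/8 to the basis.

The other S-polynomials (S(f_1,f_2), S(f_2,f_3), S(f_1,h_4), S(f_2,h_4), S(f_3,h_4)) all reduce to 0 modulo the current basis, so we have a Gröbner basis.
Inter-reduce: drop elements whose leading term is divisible by another's, tail-reduce, and make monic.
Reduced Gröbner basis: {a + 5, b - 1}.

A lex Gröbner basis eliminates variables successively. Here b - 1 depends only on b, with roots {1}; lifting each root through the earlier basis elements recovers the full solutions.
  b = 1: the earlier basis element becomes a + 5 = 0, giving a = -5 — point (-5, 1).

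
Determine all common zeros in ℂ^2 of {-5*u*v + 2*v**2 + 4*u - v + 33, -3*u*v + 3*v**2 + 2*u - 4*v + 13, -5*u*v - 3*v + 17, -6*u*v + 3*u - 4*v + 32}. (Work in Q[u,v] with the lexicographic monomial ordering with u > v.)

{(-4, -1)}

Compute a lex Gröbner basis by Buchberger's algorithm.
f_1 = -5*u*v + 4*u + 2*v**2 - v + 33, LT = u*v.
f_2 = -3*u*v + 2*u + 3*v**2 - 4*v + 13, LT = u*v.
f_3 = -5*u*v - 3*v + 17, LT = u*v.
f_4 = -6*u*v + 3*u - 4*v + 32, LT = u*v.

S(f_1,f_2): lcm = u*v. S = -2/15*u + 3/5*v**2 - 17/15*v - 34/15.
  leading term u: no divisor's leading term divides it; move -2/15*u to the remainder.
  leading term v**2: no divisor's leading term divides it; move 3/5*v**2 to the remainder.
  leading term v: no divisor's leading term divides it; move -17/15*v to the remainder.
  leading term 1: no divisor's leading term divides it; move -34/15 to the remainder.
  remainder -2/15*u + 3/5*v**2 - 17/15*v - 34/15 ≠ 0; add h_5 = -2/15*u + 3/5*v**2 - 17/15*v - 34/15 to the basis.

S(f_1,f_3): lcm = u*v. S = -4/5*u - 2/5*v**2 - 2/5*v - 16/5.
  leading term u: subtract (6)·h_5 from -4/5*u - 2/5*v**2 - 2/5*v - 16/5 → -4*v**2 + 32/5*v + 52/5
  leading term v**2: no divisor's leading term divides it; move -4*v**2 to the remainder.
  leading term v: no divisor's leading term divides it; move 32/5*v to the remainder.
  leading term 1: no divisor's leading term divides it; move 52/5 to the remainder.
  remainder -4*v**2 + 32/5*v + 52/5 ≠ 0; add h_6 = -4*v**2 + 32/5*v + 52/5 to the basis.

S(f_1,f_4): lcm = u*v. S = -3/10*u - 2/5*v**2 - 7/15*v - 19/15.
  leading term u: subtract (9/4)·h_5 from -3/10*u - 2/5*v**2 - 7/15*v - 19/15 → -7/4*v**2 + 25/12*v + 23/6
  leading term v**2: subtract (7/16)·h_6 from -7/4*v**2 + 25/12*v + 23/6 → -43/60*v - 43/60
  leading term v: no divisor's leading term divides it; move -43/60*v to the remainder.
  leading term 1: no divisor's leading term divides it; move -43/60 to the remainder.
  remainder -43/60*v - 43/60 ≠ 0; add h_7 = -43/60*v - 43/60 to the basis.

The other S-polynomials (S(f_2,f_3), S(f_2,f_4), S(f_3,f_4), S(f_1,h_5), S(f_2,h_5), S(f_3,h_5), S(f_4,h_5), S(f_1,h_6), S(f_2,h_6), S(f_3,h_6), S(f_4,h_6), S(h_5,h_6), S(f_1,h_7), S(f_2,h_7), S(f_3,h_7), S(f_4,h_7), S(h_5,h_7), S(h_6,h_7)) all reduce to 0 modulo the current basis, so we have a Gröbner basis.
Inter-reduce: drop elements whose leading term is divisible by another's, tail-reduce, and make monic.
Reduced Gröbner basis: {u + 4, v + 1}.

The lex basis is triangular: the last element involves only v. Solving v + 1 = 0 gives v ∈ {-1}; substituting each value into the earlier elements determines the remaining variables.
  v = -1: the earlier basis element becomes u + 4 = 0, giving u = -4 — point (-4, -1).
Check: every point annihilates each of the original generators.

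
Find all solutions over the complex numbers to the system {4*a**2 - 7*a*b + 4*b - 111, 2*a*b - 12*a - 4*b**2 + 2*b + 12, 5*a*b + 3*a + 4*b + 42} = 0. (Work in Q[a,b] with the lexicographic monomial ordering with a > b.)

{(-3, 3)}

Compute a lex Gröbner basis by Buchberger's algorithm.
f_1 = 4*a**2 - 7*a*b + 4*b - 111, LT = a**2.
f_2 = 2*a*b - 12*a - 4*b**2 + 2*b + 12, LT = a*b.
f_3 = 5*a*b + 3*a + 4*b + 42, LT = a*b.

S(f_1,f_2): lcm = a**2*b. S = 6*a**2 + 1/4*a*b**2 - a*b - 6*a + b**2 - 111/4*b.
  leading term a**2: subtract (3/2)·f_1 from 6*a**2 + 1/4*a*b**2 - a*b - 6*a + b**2 - 111/4*b → 1/4*a*b**2 + 19/2*a*b - 6*a + b**2 - 135/4*b + 333/2
  leading term a*b**2: subtract (1/8*b)·f_2 from 1/4*a*b**2 + 19/2*a*b - 6*a + b**2 - 135/4*b + 333/2 → 11*a*b - 6*a + 1/2*b**3 + 3/4*b**2 - 141/4*b + 333/2
  leading term a*b: subtract (11/2)·f_2 from 11*a*b - 6*a + 1/2*b**3 + 3/4*b**2 - 141/4*b + 333/2 → 60*a + 1/2*b**3 + 91/4*b**2 - 185/4*b + 201/2
  leading term a: no divisor's leading term divides it; move 60*a to the remainder.
  leading term b**3: no divisor's leading term divides it; move 1/2*b**3 to the remainder.
  leading term b**2: no divisor's leading term divides it; move 91/4*b**2 to the remainder.
  leading term b: no divisor's leading term divides it; move -185/4*b to the remainder.
  leading term 1: no divisor's leading term divides it; move 201/2 to the remainder.
  remainder 60*a + 1/2*b**3 + 91/4*b**2 - 185/4*b + 201/2 ≠ 0; add h_4 = 60*a + 1/2*b**3 + 91/4*b**2 - 185/4*b + 201/2 to the basis.

S(f_1,f_3): lcm = a**2*b. S = -3/5*a**2 - 7/4*a*b**2 - 4/5*a*b - 42/5*a + b**2 - 111/4*b.
  leading term a**2: subtract (-3/20)·f_1 from -3/5*a**2 - 7/4*a*b**2 - 4/5*a*b - 42/5*a + b**2 - 111/4*b → -7/4*a*b**2 - 37/20*a*b - 42/5*a + b**2 - 543/20*b - 333/20
  leading term a*b**2: subtract (-7/8*b)·f_2 from -7/4*a*b**2 - 37/20*a*b - 42/5*a + b**2 - 543/20*b - 333/20 → -247/20*a*b - 42/5*a - 7/2*b**3 + 11/4*b**2 - 333/20*b - 333/20
  leading term a*b: subtract (-247/40)·f_2 from -247/20*a*b - 42/5*a - 7/2*b**3 + 11/4*b**2 - 333/20*b - 333/20 → -165/2*a - 7/2*b**3 - 439/20*b**2 - 43/10*b + 1149/20
  leading term a: subtract (-11/8)·h_4 from -165/2*a - 7/2*b**3 - 439/20*b**2 - 43/10*b + 1149/20 → -45/16*b**3 + 1493/160*b**2 - 10863/160*b + 15651/80
  leading term b**3: no divisor's leading term divides it; move -45/16*b**3 to the remainder.
  leading term b**2: no divisor's leading term divides it; move 1493/160*b**2 to the remainder.
  leading term b: no divisor's leading term divides it; move -10863/160*b to the remainder.
  leading term 1: no divisor's leading term divides it; move 15651/80 to the remainder.
  remainder -45/16*b**3 + 1493/160*b**2 - 10863/160*b + 15651/80 ≠ 0; add h_5 = -45/16*b**3 + 1493/160*b**2 - 10863/160*b + 15651/80 to the basis.

S(f_2,f_3): lcm = a*b. S = -33/5*a - 2*b**2 + 1/5*b - 12/5.
  leading term a: subtract (-11/100)·h_4 from -33/5*a - 2*b**2 + 1/5*b - 12/5 → 11/200*b**3 + 201/400*b**2 - 391/80*b + 1731/200
  leading term b**3: subtract (-22/1125)·h_5 from 11/200*b**3 + 201/400*b**2 - 391/80*b + 1731/200 → 3853/5625*b**2 - 7769/1250*b + 15601/1250
  leading term b**2: no divisor's leading term divides it; move 3853/5625*b**2 to the remainder.
  leading term b: no divisor's leading term divides it; move -7769/1250*b to the remainder.
  leading term 1: no divisor's leading term divides it; move 15601/1250 to the remainder.
  remainder 3853/5625*b**2 - 7769/1250*b + 15601/1250 ≠ 0; add h_6 = 3853/5625*b**2 - 7769/1250*b + 15601/1250 to the basis.

S(f_1,h_4): lcm = a**2. S = -1/120*a*b**3 - 91/240*a*b**2 - 47/48*a*b - 67/40*a + b - 111/4.
  leading term a*b**3: subtract (-1/240*b**2)·f_2 from -1/120*a*b**3 - 91/240*a*b**2 - 47/48*a*b - 67/40*a + b - 111/4 → -103/240*a*b**2 - 47/48*a*b - 67/40*a - 1/60*b**4 + 1/120*b**3 + 1/20*b**2 + b - 111/4
  leading term a*b**2: subtract (-103/480*b)·f_2 from -103/240*a*b**2 - 47/48*a*b - 67/40*a - 1/60*b**4 + 1/120*b**3 + 1/20*b**2 + b - 111/4 → -853/240*a*b - 67/40*a - 1/60*b**4 - 17/20*b**3 + 23/48*b**2 + 143/40*b - 111/4
  leading term a*b: subtract (-853/480)·f_2 from -853/240*a*b - 67/40*a - 1/60*b**4 - 17/20*b**3 + 23/48*b**2 + 143/40*b - 111/4 → -23*a - 1/60*b**4 - 17/20*b**3 - 1591/240*b**2 + 1711/240*b - 257/40
  leading term a: subtract (-23/60)·h_4 from -23*a - 1/60*b**4 - 17/20*b**3 - 1591/240*b**2 + 1711/240*b - 257/40 → -1/60*b**4 - 79/120*b**3 + 251/120*b**2 - 53/5*b + 321/10
  leading term b**4: subtract (4/675*b)·h_5 from -1/60*b**4 - 79/120*b**3 + 251/120*b**2 - 53/5*b + 321/10 → -4817/6750*b**3 + 1247/500*b**2 - 17639/1500*b + 321/10
  leading term b**3: subtract (38536/151875)·h_5 from -4817/6750*b**3 + 1247/500*b**2 - 17639/1500*b + 321/10 → 95936/759375*b**2 + 461336/84375*b - 1479944/84375
  leading term b**2: subtract (95936/520155)·h_6 from 95936/759375*b**2 + 461336/84375*b - 1479944/84375 → 17201528/2600775*b - 17201528/866925
  leading term b: no divisor's leading term divides it; move 17201528/2600775*b to the remainder.
  leading term 1: no divisor's leading term divides it; move -17201528/866925 to the remainder.
  remainder 17201528/2600775*b - 17201528/866925 ≠ 0; add h_7 = 17201528/2600775*b - 17201528/866925 to the basis.

The other S-polynomials (S(f_2,h_4), S(f_3,h_4), S(f_1,h_5), S(f_2,h_5), S(f_3,h_5), S(h_4,h_5), S(f_1,h_6), S(f_2,h_6), S(f_3,h_6), S(h_4,h_6), S(h_5,h_6), S(f_1,h_7), S(f_2,h_7), S(f_3,h_7), S(h_4,h_7), S(h_5,h_7), S(h_6,h_7)) all reduce to 0 modulo the current basis, so we have a Gröbner basis.
Inter-reduce: drop elements whose leading term is divisible by another's, tail-reduce, and make monic.
Reduced Gröbner basis: {a + 3, b - 3}.

Elimination: the polynomial b - 3 lies in the elimination ideal for b, so b ∈ {3}. For each such b, the remaining basis elements (now univariate) give the rest of the solution.
  b = 3: the earlier basis element becomes a + 3 = 0, giving a = -3 — point (-3, 3).
Check: every point annihilates each of the original generators.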